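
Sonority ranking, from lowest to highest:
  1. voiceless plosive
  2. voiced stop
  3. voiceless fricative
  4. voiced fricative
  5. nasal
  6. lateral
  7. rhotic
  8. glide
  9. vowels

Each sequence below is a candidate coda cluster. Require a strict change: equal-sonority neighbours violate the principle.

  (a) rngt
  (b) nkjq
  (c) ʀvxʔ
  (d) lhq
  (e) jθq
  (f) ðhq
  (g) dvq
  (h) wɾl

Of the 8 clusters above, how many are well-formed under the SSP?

6

(a) sonority 7-5-2-1: well-formed.
(b) sonority 5-1-8-1: ill-formed.
(c) sonority 7-4-3-1: well-formed.
(d) sonority 6-3-1: well-formed.
(e) sonority 8-3-1: well-formed.
(f) sonority 4-3-1: well-formed.
(g) sonority 2-4-1: ill-formed.
(h) sonority 8-7-6: well-formed.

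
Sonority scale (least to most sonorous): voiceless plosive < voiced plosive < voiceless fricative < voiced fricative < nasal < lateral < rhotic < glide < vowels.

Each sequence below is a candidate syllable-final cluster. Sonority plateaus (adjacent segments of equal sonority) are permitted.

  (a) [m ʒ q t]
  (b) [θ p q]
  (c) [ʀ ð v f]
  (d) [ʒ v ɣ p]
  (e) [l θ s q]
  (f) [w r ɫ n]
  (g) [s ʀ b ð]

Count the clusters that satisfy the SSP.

(a) sonority 5-4-1-1: well-formed.
(b) sonority 3-1-1: well-formed.
(c) sonority 7-4-4-3: well-formed.
(d) sonority 4-4-4-1: well-formed.
(e) sonority 6-3-3-1: well-formed.
(f) sonority 8-7-6-5: well-formed.
(g) sonority 3-7-2-4: ill-formed.

6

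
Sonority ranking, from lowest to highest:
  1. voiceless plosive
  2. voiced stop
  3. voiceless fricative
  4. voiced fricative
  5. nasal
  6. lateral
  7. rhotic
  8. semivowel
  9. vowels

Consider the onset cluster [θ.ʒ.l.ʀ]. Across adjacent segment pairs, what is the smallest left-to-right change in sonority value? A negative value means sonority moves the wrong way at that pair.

/θ/ — voiceless fricative, sonority 3.
/ʒ/ — voiced fricative, sonority 4.
/l/ — lateral, sonority 6.
/ʀ/ — rhotic, sonority 7.
/θ/→/ʒ/: change +1.
/ʒ/→/l/: change +2.
/l/→/ʀ/: change +1.
Minimum = 1.

1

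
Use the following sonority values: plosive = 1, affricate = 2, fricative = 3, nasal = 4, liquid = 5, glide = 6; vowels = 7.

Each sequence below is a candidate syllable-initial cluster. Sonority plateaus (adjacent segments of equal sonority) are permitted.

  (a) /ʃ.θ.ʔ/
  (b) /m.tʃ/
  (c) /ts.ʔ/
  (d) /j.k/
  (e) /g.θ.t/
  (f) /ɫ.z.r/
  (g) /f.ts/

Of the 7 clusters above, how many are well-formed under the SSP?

(a) sonority 3-3-1: ill-formed.
(b) sonority 4-2: ill-formed.
(c) sonority 2-1: ill-formed.
(d) sonority 6-1: ill-formed.
(e) sonority 1-3-1: ill-formed.
(f) sonority 5-3-5: ill-formed.
(g) sonority 3-2: ill-formed.

0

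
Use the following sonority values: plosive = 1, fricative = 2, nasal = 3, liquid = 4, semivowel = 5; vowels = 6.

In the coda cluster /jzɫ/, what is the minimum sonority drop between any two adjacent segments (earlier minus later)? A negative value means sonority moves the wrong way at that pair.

-2

/j/ is a semivowel (sonority 5).
/z/ is a fricative (sonority 2).
/ɫ/ is a liquid (sonority 4).
/j/→/z/: change +3.
/z/→/ɫ/: change -2.
Minimum = -2.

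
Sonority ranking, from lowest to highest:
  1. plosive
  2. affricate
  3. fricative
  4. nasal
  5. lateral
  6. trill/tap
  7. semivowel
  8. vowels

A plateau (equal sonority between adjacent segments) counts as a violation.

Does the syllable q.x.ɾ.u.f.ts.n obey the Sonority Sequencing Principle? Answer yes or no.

no

Onset: /q/ is a plosive (sonority 1), /x/ is a fricative (sonority 3), /ɾ/ is a trill/tap (sonority 6); then the nucleus /u/ (sonority 8).
Onset profile 1-3-6-8 — rises to the nucleus.
Coda: /f/ is a fricative (sonority 3), /ts/ is an affricate (sonority 2), /n/ is a nasal (sonority 4).
Coda profile 8-3-2-4 — does not strictly fall throughout.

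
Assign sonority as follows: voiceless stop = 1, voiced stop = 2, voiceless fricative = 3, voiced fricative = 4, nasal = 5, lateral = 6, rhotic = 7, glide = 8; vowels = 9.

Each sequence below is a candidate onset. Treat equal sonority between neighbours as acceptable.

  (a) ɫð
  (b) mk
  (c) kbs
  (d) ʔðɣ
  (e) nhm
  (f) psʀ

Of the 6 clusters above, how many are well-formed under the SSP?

(a) ɫð: profile 6-4 — violates.
(b) mk: profile 5-1 — violates.
(c) kbs: profile 1-2-3 — obeys.
(d) ʔðɣ: profile 1-4-4 — obeys.
(e) nhm: profile 5-3-5 — violates.
(f) psʀ: profile 1-3-7 — obeys.

3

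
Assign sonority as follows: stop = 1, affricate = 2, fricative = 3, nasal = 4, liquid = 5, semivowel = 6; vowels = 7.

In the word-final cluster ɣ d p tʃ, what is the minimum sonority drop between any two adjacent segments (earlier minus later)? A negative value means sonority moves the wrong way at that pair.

-1

/ɣ/ is a fricative (sonority 3).
/d/ is a stop (sonority 1).
/p/ is a stop (sonority 1).
/tʃ/ is an affricate (sonority 2).
/ɣ/→/d/: change +2.
/d/→/p/: change +0.
/p/→/tʃ/: change -1.
Minimum = -1.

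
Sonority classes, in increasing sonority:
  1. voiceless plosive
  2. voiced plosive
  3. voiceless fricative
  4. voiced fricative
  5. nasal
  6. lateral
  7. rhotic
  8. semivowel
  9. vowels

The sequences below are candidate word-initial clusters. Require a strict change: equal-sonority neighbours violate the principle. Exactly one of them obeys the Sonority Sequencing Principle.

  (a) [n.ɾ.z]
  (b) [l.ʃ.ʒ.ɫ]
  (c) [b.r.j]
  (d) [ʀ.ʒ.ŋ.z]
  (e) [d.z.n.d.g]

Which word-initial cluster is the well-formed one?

c

(a) 5-7-4 → violates
(b) 6-3-4-6 → violates
(c) 2-7-8 → obeys
(d) 7-4-5-4 → violates
(e) 2-4-5-2-2 → violates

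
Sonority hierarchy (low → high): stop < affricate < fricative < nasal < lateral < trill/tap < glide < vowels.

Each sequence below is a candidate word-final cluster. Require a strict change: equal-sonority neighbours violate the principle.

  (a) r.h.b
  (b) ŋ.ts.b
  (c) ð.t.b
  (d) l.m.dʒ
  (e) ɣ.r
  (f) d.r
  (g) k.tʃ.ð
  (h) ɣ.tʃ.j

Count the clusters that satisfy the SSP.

3

(a) 6-3-1 → obeys
(b) 4-2-1 → obeys
(c) 3-1-1 → violates
(d) 5-4-2 → obeys
(e) 3-6 → violates
(f) 1-6 → violates
(g) 1-2-3 → violates
(h) 3-2-7 → violates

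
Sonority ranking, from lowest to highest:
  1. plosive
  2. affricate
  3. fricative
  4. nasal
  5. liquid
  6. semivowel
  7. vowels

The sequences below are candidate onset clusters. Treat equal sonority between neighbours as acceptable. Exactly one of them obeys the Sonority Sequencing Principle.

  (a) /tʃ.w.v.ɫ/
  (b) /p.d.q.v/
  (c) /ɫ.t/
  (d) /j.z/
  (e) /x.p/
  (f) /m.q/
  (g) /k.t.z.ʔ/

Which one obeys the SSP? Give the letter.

(a) 2-6-3-5 → violates
(b) 1-1-1-3 → obeys
(c) 5-1 → violates
(d) 6-3 → violates
(e) 3-1 → violates
(f) 4-1 → violates
(g) 1-1-3-1 → violates

b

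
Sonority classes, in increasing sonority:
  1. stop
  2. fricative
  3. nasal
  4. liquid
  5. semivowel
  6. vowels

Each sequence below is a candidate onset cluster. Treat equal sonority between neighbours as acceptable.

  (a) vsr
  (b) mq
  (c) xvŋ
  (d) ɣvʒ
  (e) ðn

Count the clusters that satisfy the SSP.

4

(a) 2-2-4 → obeys
(b) 3-1 → violates
(c) 2-2-3 → obeys
(d) 2-2-2 → obeys
(e) 2-3 → obeys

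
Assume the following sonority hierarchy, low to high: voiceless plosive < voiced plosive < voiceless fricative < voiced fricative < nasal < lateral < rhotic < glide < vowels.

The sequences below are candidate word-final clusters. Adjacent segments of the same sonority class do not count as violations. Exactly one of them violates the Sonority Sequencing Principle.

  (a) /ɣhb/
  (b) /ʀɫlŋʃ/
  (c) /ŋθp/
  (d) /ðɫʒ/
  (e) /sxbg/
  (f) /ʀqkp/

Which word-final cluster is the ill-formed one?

(a) /ɣhb/: profile 4-3-2 — obeys.
(b) /ʀɫlŋʃ/: profile 7-6-6-5-3 — obeys.
(c) /ŋθp/: profile 5-3-1 — obeys.
(d) /ðɫʒ/: profile 4-6-4 — violates.
(e) /sxbg/: profile 3-3-2-2 — obeys.
(f) /ʀqkp/: profile 7-1-1-1 — obeys.

d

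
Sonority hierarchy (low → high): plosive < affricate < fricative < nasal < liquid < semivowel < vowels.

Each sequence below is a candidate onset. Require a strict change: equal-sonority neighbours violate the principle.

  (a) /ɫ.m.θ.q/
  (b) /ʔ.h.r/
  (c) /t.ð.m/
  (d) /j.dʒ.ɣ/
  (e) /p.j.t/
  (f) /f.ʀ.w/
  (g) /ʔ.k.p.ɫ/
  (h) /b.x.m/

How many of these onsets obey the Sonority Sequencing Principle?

(a) sonority 5-4-3-1: ill-formed.
(b) sonority 1-3-5: well-formed.
(c) sonority 1-3-4: well-formed.
(d) sonority 6-2-3: ill-formed.
(e) sonority 1-6-1: ill-formed.
(f) sonority 3-5-6: well-formed.
(g) sonority 1-1-1-5: ill-formed.
(h) sonority 1-3-4: well-formed.

4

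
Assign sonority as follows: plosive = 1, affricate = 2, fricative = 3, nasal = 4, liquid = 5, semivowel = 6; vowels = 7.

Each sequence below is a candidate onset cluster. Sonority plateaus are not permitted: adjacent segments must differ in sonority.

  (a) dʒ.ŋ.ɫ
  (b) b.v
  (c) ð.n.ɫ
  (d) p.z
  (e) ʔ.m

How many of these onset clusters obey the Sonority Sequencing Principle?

5

(a) dʒ.ŋ.ɫ: profile 2-4-5 — obeys.
(b) b.v: profile 1-3 — obeys.
(c) ð.n.ɫ: profile 3-4-5 — obeys.
(d) p.z: profile 1-3 — obeys.
(e) ʔ.m: profile 1-4 — obeys.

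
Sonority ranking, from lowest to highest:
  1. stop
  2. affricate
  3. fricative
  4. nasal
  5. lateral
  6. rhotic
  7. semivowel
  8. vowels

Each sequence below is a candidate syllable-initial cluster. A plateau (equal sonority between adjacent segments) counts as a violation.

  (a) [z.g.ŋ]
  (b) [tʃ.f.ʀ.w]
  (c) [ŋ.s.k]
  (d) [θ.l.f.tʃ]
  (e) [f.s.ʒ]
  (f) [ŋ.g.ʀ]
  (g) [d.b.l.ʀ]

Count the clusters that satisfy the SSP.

(a) [z.g.ŋ]: profile 3-1-4 — violates.
(b) [tʃ.f.ʀ.w]: profile 2-3-6-7 — obeys.
(c) [ŋ.s.k]: profile 4-3-1 — violates.
(d) [θ.l.f.tʃ]: profile 3-5-3-2 — violates.
(e) [f.s.ʒ]: profile 3-3-3 — violates.
(f) [ŋ.g.ʀ]: profile 4-1-6 — violates.
(g) [d.b.l.ʀ]: profile 1-1-5-6 — violates.

1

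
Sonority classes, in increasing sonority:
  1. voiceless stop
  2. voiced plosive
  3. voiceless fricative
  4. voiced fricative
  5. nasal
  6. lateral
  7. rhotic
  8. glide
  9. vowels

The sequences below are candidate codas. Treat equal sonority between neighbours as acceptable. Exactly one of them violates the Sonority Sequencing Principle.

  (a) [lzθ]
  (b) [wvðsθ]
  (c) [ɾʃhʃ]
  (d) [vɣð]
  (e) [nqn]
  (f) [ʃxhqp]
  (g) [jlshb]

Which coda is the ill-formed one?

(a) 6-4-3 → obeys
(b) 8-4-4-3-3 → obeys
(c) 7-3-3-3 → obeys
(d) 4-4-4 → obeys
(e) 5-1-5 → violates
(f) 3-3-3-1-1 → obeys
(g) 8-6-3-3-2 → obeys

e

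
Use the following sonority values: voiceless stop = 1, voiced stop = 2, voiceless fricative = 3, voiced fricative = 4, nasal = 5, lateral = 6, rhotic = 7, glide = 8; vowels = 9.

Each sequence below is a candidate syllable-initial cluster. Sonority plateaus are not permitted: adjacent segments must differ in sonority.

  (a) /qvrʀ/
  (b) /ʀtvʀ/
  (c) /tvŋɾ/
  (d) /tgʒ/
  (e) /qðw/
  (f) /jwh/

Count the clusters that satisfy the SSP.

(a) 1-4-7-7 → violates
(b) 7-1-4-7 → violates
(c) 1-4-5-7 → obeys
(d) 1-2-4 → obeys
(e) 1-4-8 → obeys
(f) 8-8-3 → violates

3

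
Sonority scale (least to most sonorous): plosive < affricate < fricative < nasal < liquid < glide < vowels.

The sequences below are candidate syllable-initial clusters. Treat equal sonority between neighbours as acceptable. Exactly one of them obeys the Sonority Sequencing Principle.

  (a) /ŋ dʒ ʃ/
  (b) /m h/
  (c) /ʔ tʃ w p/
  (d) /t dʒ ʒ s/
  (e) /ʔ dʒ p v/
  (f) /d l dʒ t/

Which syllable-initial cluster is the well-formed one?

(a) sonority 4-2-3: ill-formed.
(b) sonority 4-3: ill-formed.
(c) sonority 1-2-6-1: ill-formed.
(d) sonority 1-2-3-3: well-formed.
(e) sonority 1-2-1-3: ill-formed.
(f) sonority 1-5-2-1: ill-formed.

d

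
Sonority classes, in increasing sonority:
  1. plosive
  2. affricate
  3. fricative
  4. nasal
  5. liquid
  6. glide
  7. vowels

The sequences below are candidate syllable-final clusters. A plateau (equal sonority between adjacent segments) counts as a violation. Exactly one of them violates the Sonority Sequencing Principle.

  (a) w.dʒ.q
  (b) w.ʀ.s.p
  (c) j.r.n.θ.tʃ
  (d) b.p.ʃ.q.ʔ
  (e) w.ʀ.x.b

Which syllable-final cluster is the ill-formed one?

d

(a) w.dʒ.q: profile 6-2-1 — obeys.
(b) w.ʀ.s.p: profile 6-5-3-1 — obeys.
(c) j.r.n.θ.tʃ: profile 6-5-4-3-2 — obeys.
(d) b.p.ʃ.q.ʔ: profile 1-1-3-1-1 — violates.
(e) w.ʀ.x.b: profile 6-5-3-1 — obeys.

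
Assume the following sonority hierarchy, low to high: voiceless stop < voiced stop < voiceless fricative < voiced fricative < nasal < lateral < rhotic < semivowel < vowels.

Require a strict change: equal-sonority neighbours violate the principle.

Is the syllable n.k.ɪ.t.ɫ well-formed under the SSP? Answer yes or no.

Onset: /n/ is a nasal (sonority 5), /k/ is a voiceless stop (sonority 1); then the nucleus /ɪ/ (sonority 9).
Onset profile 5-1-9 — does not strictly rise throughout.
Coda: /t/ is a voiceless stop (sonority 1), /ɫ/ is a lateral (sonority 6).
Coda profile 9-1-6 — does not strictly fall throughout.

no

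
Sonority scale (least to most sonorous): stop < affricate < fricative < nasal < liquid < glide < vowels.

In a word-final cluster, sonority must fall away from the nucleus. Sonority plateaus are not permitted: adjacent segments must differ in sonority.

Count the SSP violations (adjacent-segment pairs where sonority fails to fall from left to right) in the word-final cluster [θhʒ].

/θ/: fricative = 3.
/h/: fricative = 3.
/ʒ/: fricative = 3.
/θ/→/h/: 3→3 (plateau) — violation.
/h/→/ʒ/: 3→3 (plateau) — violation.

2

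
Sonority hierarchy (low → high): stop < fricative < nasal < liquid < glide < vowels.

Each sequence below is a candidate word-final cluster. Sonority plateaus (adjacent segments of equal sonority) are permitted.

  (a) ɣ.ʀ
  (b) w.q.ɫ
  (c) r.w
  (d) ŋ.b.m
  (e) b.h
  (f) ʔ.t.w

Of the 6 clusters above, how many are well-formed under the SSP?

0

(a) sonority 2-4: ill-formed.
(b) sonority 5-1-4: ill-formed.
(c) sonority 4-5: ill-formed.
(d) sonority 3-1-3: ill-formed.
(e) sonority 1-2: ill-formed.
(f) sonority 1-1-5: ill-formed.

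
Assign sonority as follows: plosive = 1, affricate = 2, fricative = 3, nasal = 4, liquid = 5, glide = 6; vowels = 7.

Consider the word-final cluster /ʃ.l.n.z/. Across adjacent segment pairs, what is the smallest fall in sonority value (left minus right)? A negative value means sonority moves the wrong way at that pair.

-2

/ʃ/: fricative = 3.
/l/: liquid = 5.
/n/: nasal = 4.
/z/: fricative = 3.
/ʃ/→/l/: change -2.
/l/→/n/: change +1.
/n/→/z/: change +1.
Minimum = -2.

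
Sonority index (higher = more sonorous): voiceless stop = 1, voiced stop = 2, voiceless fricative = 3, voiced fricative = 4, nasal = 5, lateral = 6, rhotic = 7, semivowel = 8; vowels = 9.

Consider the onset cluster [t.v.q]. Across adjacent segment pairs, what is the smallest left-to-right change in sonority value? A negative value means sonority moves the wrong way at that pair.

/t/: voiceless stop = 1.
/v/: voiced fricative = 4.
/q/: voiceless stop = 1.
/t/→/v/: change +3.
/v/→/q/: change -3.
Minimum = -3.

-3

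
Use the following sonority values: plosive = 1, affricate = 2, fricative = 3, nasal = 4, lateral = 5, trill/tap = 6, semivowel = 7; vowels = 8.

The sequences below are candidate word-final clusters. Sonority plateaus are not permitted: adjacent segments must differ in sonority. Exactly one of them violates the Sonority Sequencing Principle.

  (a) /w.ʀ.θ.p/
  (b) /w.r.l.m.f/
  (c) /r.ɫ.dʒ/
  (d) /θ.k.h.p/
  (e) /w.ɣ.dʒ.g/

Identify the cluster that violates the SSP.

(a) /w.ʀ.θ.p/: profile 7-6-3-1 — obeys.
(b) /w.r.l.m.f/: profile 7-6-5-4-3 — obeys.
(c) /r.ɫ.dʒ/: profile 6-5-2 — obeys.
(d) /θ.k.h.p/: profile 3-1-3-1 — violates.
(e) /w.ɣ.dʒ.g/: profile 7-3-2-1 — obeys.

d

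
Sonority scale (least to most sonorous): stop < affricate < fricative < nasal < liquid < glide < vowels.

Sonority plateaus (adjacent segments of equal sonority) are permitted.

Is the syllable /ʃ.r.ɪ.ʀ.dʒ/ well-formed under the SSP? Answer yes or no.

Onset: /ʃ/ is a fricative (sonority 3), /r/ is a liquid (sonority 5); then the nucleus /ɪ/ (sonority 7).
Onset profile 3-5-7 — rises to the nucleus.
Coda: /ʀ/ is a liquid (sonority 5), /dʒ/ is an affricate (sonority 2).
Coda profile 7-5-2 — falls from the nucleus.

yes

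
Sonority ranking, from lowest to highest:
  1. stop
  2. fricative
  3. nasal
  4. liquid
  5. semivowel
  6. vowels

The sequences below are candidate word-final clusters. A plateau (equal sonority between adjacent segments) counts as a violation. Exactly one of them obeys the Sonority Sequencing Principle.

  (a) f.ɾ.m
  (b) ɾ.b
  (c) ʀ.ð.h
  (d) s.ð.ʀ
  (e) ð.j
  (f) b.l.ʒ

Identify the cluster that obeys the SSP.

(a) f.ɾ.m: profile 2-4-3 — violates.
(b) ɾ.b: profile 4-1 — obeys.
(c) ʀ.ð.h: profile 4-2-2 — violates.
(d) s.ð.ʀ: profile 2-2-4 — violates.
(e) ð.j: profile 2-5 — violates.
(f) b.l.ʒ: profile 1-4-2 — violates.

b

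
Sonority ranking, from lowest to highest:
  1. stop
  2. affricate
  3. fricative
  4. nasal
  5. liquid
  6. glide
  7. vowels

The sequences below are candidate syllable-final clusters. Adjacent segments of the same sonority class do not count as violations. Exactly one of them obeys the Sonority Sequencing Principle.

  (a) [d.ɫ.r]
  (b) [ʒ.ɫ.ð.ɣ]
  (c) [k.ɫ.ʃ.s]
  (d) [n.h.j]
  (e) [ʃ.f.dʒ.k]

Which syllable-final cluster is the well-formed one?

e

(a) sonority 1-5-5: ill-formed.
(b) sonority 3-5-3-3: ill-formed.
(c) sonority 1-5-3-3: ill-formed.
(d) sonority 4-3-6: ill-formed.
(e) sonority 3-3-2-1: well-formed.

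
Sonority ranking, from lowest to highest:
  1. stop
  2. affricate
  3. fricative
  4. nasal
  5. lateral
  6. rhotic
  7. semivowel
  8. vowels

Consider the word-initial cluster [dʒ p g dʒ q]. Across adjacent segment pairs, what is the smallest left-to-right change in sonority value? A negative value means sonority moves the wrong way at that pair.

-1

/dʒ/ is an affricate (sonority 2).
/p/ is a stop (sonority 1).
/g/ is a stop (sonority 1).
/dʒ/ is an affricate (sonority 2).
/q/ is a stop (sonority 1).
/dʒ/→/p/: change -1.
/p/→/g/: change +0.
/g/→/dʒ/: change +1.
/dʒ/→/q/: change -1.
Minimum = -1.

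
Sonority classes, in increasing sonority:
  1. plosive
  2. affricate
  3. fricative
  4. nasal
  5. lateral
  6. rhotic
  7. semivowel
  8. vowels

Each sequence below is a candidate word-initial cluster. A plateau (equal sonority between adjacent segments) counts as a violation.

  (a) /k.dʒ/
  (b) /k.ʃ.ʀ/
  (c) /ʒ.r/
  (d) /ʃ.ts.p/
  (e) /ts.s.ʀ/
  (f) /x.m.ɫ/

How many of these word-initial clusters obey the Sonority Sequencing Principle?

(a) sonority 1-2: well-formed.
(b) sonority 1-3-6: well-formed.
(c) sonority 3-6: well-formed.
(d) sonority 3-2-1: ill-formed.
(e) sonority 2-3-6: well-formed.
(f) sonority 3-4-5: well-formed.

5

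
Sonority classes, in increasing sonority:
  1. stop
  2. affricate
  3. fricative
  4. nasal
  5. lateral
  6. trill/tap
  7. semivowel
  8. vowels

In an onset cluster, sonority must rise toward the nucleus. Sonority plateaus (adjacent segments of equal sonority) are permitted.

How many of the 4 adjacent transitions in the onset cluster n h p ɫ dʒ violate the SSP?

/n/ — nasal, sonority 4.
/h/ — fricative, sonority 3.
/p/ — stop, sonority 1.
/ɫ/ — lateral, sonority 5.
/dʒ/ — affricate, sonority 2.
/n/→/h/: 4→3 (does not rise) — violation.
/h/→/p/: 3→1 (does not rise) — violation.
/p/→/ɫ/: 1→5 (rises) — ok.
/ɫ/→/dʒ/: 5→2 (does not rise) — violation.

3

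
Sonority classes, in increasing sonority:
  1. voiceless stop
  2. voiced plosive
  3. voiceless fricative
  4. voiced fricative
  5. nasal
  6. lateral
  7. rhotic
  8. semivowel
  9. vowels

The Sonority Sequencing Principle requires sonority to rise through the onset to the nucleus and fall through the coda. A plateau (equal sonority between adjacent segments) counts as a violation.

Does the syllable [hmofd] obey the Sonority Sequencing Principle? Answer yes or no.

Onset: /h/ is a voiceless fricative (sonority 3), /m/ is a nasal (sonority 5); then the nucleus /o/ (sonority 9).
Onset profile 3-5-9 — rises to the nucleus.
Coda: /f/ is a voiceless fricative (sonority 3), /d/ is a voiced plosive (sonority 2).
Coda profile 9-3-2 — falls from the nucleus.

yes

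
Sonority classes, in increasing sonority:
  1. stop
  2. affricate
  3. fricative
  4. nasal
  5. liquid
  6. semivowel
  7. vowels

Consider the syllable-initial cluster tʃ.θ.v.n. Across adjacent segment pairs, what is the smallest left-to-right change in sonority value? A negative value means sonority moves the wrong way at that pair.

/tʃ/ — affricate, sonority 2.
/θ/ — fricative, sonority 3.
/v/ — fricative, sonority 3.
/n/ — nasal, sonority 4.
/tʃ/→/θ/: change +1.
/θ/→/v/: change +0.
/v/→/n/: change +1.
Minimum = 0.

0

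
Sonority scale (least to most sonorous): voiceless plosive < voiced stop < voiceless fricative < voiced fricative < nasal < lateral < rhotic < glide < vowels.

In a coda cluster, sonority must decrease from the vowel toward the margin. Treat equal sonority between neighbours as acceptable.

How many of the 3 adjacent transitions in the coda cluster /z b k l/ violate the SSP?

/z/: voiced fricative = 4.
/b/: voiced stop = 2.
/k/: voiceless plosive = 1.
/l/: lateral = 6.
/z/→/b/: 4→2 (falls) — ok.
/b/→/k/: 2→1 (falls) — ok.
/k/→/l/: 1→6 (does not fall) — violation.

1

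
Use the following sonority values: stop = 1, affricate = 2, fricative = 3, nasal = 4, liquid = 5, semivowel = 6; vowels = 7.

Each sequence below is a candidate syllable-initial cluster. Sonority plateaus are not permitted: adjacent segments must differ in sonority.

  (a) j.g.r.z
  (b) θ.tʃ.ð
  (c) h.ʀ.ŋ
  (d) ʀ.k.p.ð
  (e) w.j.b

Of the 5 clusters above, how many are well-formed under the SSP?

0

(a) j.g.r.z: profile 6-1-5-3 — violates.
(b) θ.tʃ.ð: profile 3-2-3 — violates.
(c) h.ʀ.ŋ: profile 3-5-4 — violates.
(d) ʀ.k.p.ð: profile 5-1-1-3 — violates.
(e) w.j.b: profile 6-6-1 — violates.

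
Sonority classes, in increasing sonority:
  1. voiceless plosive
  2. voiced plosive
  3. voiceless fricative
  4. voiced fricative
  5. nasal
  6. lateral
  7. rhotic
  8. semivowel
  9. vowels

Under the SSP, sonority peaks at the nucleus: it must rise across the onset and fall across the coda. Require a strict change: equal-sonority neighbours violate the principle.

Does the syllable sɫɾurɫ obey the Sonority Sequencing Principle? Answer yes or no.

yes

Onset: /s/ is a voiceless fricative (sonority 3), /ɫ/ is a lateral (sonority 6), /ɾ/ is a rhotic (sonority 7); then the nucleus /u/ (sonority 9).
Onset profile 3-6-7-9 — rises to the nucleus.
Coda: /r/ is a rhotic (sonority 7), /ɫ/ is a lateral (sonority 6).
Coda profile 9-7-6 — falls from the nucleus.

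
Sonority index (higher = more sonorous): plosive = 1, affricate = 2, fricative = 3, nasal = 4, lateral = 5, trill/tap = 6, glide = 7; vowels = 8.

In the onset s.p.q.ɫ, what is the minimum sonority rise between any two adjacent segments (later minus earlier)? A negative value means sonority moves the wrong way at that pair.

/s/: fricative = 3.
/p/: plosive = 1.
/q/: plosive = 1.
/ɫ/: lateral = 5.
/s/→/p/: change -2.
/p/→/q/: change +0.
/q/→/ɫ/: change +4.
Minimum = -2.

-2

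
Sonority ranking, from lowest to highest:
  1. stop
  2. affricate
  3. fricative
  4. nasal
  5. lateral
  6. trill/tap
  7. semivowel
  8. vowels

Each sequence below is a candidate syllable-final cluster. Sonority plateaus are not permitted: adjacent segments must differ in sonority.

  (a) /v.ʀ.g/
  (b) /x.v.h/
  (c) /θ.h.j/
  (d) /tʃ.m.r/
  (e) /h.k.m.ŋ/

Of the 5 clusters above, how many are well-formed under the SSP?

(a) /v.ʀ.g/: profile 3-6-1 — violates.
(b) /x.v.h/: profile 3-3-3 — violates.
(c) /θ.h.j/: profile 3-3-7 — violates.
(d) /tʃ.m.r/: profile 2-4-6 — violates.
(e) /h.k.m.ŋ/: profile 3-1-4-4 — violates.

0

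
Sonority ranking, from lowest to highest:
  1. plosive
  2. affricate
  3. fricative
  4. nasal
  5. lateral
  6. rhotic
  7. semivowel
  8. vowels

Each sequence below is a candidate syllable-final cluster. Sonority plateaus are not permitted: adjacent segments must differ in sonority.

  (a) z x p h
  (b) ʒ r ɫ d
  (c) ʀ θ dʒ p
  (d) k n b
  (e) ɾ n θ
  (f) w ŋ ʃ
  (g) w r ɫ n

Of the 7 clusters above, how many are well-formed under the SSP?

4

(a) 3-3-1-3 → violates
(b) 3-6-5-1 → violates
(c) 6-3-2-1 → obeys
(d) 1-4-1 → violates
(e) 6-4-3 → obeys
(f) 7-4-3 → obeys
(g) 7-6-5-4 → obeys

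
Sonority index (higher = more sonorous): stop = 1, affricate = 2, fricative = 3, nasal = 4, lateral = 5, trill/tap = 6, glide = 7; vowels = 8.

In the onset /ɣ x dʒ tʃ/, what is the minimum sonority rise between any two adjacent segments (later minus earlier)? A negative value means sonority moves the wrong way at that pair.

-1

/ɣ/ is a fricative (sonority 3).
/x/ is a fricative (sonority 3).
/dʒ/ is an affricate (sonority 2).
/tʃ/ is an affricate (sonority 2).
/ɣ/→/x/: change +0.
/x/→/dʒ/: change -1.
/dʒ/→/tʃ/: change +0.
Minimum = -1.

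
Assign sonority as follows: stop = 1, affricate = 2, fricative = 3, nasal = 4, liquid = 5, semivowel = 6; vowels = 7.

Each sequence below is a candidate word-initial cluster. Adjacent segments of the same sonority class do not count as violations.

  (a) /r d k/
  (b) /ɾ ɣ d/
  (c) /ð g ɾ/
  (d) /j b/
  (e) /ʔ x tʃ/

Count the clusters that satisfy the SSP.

0

(a) /r d k/: profile 5-1-1 — violates.
(b) /ɾ ɣ d/: profile 5-3-1 — violates.
(c) /ð g ɾ/: profile 3-1-5 — violates.
(d) /j b/: profile 6-1 — violates.
(e) /ʔ x tʃ/: profile 1-3-2 — violates.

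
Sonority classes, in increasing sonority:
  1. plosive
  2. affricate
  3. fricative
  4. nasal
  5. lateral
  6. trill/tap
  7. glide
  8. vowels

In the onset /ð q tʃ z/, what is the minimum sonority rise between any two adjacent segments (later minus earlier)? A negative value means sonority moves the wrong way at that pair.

/ð/ is a fricative (sonority 3).
/q/ is a plosive (sonority 1).
/tʃ/ is an affricate (sonority 2).
/z/ is a fricative (sonority 3).
/ð/→/q/: change -2.
/q/→/tʃ/: change +1.
/tʃ/→/z/: change +1.
Minimum = -2.

-2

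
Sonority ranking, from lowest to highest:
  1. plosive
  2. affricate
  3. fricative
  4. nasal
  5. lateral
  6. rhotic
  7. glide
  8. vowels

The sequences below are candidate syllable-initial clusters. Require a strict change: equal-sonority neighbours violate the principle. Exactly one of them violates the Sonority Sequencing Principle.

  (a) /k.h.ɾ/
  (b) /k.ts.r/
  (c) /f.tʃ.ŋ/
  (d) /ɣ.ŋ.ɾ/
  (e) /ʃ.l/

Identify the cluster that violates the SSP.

(a) sonority 1-3-6: well-formed.
(b) sonority 1-2-6: well-formed.
(c) sonority 3-2-4: ill-formed.
(d) sonority 3-4-6: well-formed.
(e) sonority 3-5: well-formed.

c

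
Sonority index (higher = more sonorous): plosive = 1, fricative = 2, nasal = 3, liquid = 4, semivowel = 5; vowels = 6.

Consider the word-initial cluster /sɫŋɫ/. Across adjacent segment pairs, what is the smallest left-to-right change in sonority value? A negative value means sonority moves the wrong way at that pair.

-1

/s/ is a fricative (sonority 2).
/ɫ/ is a liquid (sonority 4).
/ŋ/ is a nasal (sonority 3).
/ɫ/ is a liquid (sonority 4).
/s/→/ɫ/: change +2.
/ɫ/→/ŋ/: change -1.
/ŋ/→/ɫ/: change +1.
Minimum = -1.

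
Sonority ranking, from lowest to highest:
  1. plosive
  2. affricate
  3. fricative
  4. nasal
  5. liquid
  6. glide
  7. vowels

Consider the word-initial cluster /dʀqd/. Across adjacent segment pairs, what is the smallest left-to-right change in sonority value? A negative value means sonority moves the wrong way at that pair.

-4

/d/ is a plosive (sonority 1).
/ʀ/ is a liquid (sonority 5).
/q/ is a plosive (sonority 1).
/d/ is a plosive (sonority 1).
/d/→/ʀ/: change +4.
/ʀ/→/q/: change -4.
/q/→/d/: change +0.
Minimum = -4.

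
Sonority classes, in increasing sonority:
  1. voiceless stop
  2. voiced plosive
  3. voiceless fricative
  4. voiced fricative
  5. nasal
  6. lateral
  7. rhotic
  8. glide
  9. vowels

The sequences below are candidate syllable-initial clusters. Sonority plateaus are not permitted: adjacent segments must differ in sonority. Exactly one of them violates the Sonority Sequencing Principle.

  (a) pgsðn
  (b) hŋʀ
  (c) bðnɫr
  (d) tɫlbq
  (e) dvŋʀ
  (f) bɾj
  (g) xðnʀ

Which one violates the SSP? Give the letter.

(a) 1-2-3-4-5 → obeys
(b) 3-5-7 → obeys
(c) 2-4-5-6-7 → obeys
(d) 1-6-6-2-1 → violates
(e) 2-4-5-7 → obeys
(f) 2-7-8 → obeys
(g) 3-4-5-7 → obeys

d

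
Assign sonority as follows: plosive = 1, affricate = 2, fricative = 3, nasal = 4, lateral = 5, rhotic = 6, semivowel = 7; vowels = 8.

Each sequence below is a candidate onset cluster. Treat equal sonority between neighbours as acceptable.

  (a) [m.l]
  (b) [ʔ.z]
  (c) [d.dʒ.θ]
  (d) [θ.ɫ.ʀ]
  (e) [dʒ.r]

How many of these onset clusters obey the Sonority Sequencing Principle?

(a) [m.l]: profile 4-5 — obeys.
(b) [ʔ.z]: profile 1-3 — obeys.
(c) [d.dʒ.θ]: profile 1-2-3 — obeys.
(d) [θ.ɫ.ʀ]: profile 3-5-6 — obeys.
(e) [dʒ.r]: profile 2-6 — obeys.

5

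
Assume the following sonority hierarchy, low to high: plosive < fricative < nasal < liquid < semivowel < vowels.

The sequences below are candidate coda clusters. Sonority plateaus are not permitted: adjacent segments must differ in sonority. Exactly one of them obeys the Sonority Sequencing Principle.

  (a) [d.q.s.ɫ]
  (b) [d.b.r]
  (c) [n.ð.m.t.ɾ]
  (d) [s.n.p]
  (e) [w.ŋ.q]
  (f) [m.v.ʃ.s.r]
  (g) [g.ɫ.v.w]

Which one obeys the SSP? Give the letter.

(a) [d.q.s.ɫ]: profile 1-1-2-4 — violates.
(b) [d.b.r]: profile 1-1-4 — violates.
(c) [n.ð.m.t.ɾ]: profile 3-2-3-1-4 — violates.
(d) [s.n.p]: profile 2-3-1 — violates.
(e) [w.ŋ.q]: profile 5-3-1 — obeys.
(f) [m.v.ʃ.s.r]: profile 3-2-2-2-4 — violates.
(g) [g.ɫ.v.w]: profile 1-4-2-5 — violates.

e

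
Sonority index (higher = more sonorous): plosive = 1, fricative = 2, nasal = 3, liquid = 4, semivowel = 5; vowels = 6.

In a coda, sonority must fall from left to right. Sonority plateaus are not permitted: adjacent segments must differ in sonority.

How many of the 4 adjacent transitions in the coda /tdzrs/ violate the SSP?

3

/t/ is a plosive (sonority 1).
/d/ is a plosive (sonority 1).
/z/ is a fricative (sonority 2).
/r/ is a liquid (sonority 4).
/s/ is a fricative (sonority 2).
/t/→/d/: 1→1 (plateau) — violation.
/d/→/z/: 1→2 (does not fall) — violation.
/z/→/r/: 2→4 (does not fall) — violation.
/r/→/s/: 4→2 (falls) — ok.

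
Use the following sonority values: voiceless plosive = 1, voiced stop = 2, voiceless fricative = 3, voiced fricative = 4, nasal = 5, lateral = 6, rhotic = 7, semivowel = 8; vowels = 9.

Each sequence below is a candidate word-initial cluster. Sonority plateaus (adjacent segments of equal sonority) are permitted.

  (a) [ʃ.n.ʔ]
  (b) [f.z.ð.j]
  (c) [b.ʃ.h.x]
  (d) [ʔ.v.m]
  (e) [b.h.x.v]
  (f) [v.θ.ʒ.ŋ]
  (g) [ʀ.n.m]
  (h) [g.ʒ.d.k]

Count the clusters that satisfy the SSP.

(a) [ʃ.n.ʔ]: profile 3-5-1 — violates.
(b) [f.z.ð.j]: profile 3-4-4-8 — obeys.
(c) [b.ʃ.h.x]: profile 2-3-3-3 — obeys.
(d) [ʔ.v.m]: profile 1-4-5 — obeys.
(e) [b.h.x.v]: profile 2-3-3-4 — obeys.
(f) [v.θ.ʒ.ŋ]: profile 4-3-4-5 — violates.
(g) [ʀ.n.m]: profile 7-5-5 — violates.
(h) [g.ʒ.d.k]: profile 2-4-2-1 — violates.

4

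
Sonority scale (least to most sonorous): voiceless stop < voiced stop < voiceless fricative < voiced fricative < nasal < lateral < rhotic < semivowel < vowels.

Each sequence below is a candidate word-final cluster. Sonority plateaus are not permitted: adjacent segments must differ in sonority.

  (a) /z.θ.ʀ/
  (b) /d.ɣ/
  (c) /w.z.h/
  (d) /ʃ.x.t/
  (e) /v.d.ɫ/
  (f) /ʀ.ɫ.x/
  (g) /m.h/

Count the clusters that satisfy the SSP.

3

(a) /z.θ.ʀ/: profile 4-3-7 — violates.
(b) /d.ɣ/: profile 2-4 — violates.
(c) /w.z.h/: profile 8-4-3 — obeys.
(d) /ʃ.x.t/: profile 3-3-1 — violates.
(e) /v.d.ɫ/: profile 4-2-6 — violates.
(f) /ʀ.ɫ.x/: profile 7-6-3 — obeys.
(g) /m.h/: profile 5-3 — obeys.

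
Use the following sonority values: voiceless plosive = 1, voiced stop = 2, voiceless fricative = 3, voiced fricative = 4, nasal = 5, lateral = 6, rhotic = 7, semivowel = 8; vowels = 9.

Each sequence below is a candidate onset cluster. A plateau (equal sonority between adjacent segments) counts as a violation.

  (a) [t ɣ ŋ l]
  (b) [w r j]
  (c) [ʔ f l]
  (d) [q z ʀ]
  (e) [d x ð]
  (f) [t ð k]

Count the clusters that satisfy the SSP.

(a) 1-4-5-6 → obeys
(b) 8-7-8 → violates
(c) 1-3-6 → obeys
(d) 1-4-7 → obeys
(e) 2-3-4 → obeys
(f) 1-4-1 → violates

4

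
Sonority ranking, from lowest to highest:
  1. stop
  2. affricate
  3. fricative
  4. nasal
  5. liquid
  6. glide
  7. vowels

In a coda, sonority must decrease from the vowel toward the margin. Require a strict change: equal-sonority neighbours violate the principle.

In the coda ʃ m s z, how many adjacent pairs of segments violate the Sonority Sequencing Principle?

2

/ʃ/ is a fricative (sonority 3).
/m/ is a nasal (sonority 4).
/s/ is a fricative (sonority 3).
/z/ is a fricative (sonority 3).
/ʃ/→/m/: 3→4 (does not fall) — violation.
/m/→/s/: 4→3 (falls) — ok.
/s/→/z/: 3→3 (plateau) — violation.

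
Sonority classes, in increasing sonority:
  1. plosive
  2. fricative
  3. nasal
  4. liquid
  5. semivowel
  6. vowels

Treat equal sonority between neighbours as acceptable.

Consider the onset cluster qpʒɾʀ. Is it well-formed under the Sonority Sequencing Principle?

yes

/q/ — plosive, sonority 1.
/p/ — plosive, sonority 1.
/ʒ/ — fricative, sonority 2.
/ɾ/ — liquid, sonority 4.
/ʀ/ — liquid, sonority 4.
The profile 1-1-2-4-4 is non-decreasing (plateaus allowed), so the onset cluster satisfies the SSP.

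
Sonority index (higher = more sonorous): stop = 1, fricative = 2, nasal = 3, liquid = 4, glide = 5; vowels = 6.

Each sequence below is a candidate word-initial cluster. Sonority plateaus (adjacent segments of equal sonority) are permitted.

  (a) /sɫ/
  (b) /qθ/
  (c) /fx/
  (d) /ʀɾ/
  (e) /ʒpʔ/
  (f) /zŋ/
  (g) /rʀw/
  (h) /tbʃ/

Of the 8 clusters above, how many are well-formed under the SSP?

7

(a) sonority 2-4: well-formed.
(b) sonority 1-2: well-formed.
(c) sonority 2-2: well-formed.
(d) sonority 4-4: well-formed.
(e) sonority 2-1-1: ill-formed.
(f) sonority 2-3: well-formed.
(g) sonority 4-4-5: well-formed.
(h) sonority 1-1-2: well-formed.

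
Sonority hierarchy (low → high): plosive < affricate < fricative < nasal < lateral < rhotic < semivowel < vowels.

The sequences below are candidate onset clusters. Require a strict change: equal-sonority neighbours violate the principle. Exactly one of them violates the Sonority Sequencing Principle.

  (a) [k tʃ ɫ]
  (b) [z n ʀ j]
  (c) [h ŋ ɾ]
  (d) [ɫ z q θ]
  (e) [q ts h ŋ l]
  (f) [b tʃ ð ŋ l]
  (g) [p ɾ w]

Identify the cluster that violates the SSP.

d

(a) [k tʃ ɫ]: profile 1-2-5 — obeys.
(b) [z n ʀ j]: profile 3-4-6-7 — obeys.
(c) [h ŋ ɾ]: profile 3-4-6 — obeys.
(d) [ɫ z q θ]: profile 5-3-1-3 — violates.
(e) [q ts h ŋ l]: profile 1-2-3-4-5 — obeys.
(f) [b tʃ ð ŋ l]: profile 1-2-3-4-5 — obeys.
(g) [p ɾ w]: profile 1-6-7 — obeys.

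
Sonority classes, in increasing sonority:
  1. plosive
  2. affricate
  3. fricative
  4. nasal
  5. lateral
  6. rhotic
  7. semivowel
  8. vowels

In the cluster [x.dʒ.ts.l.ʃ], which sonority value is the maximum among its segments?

5

/x/: fricative = 3.
/dʒ/: affricate = 2.
/ts/: affricate = 2.
/l/: lateral = 5.
/ʃ/: fricative = 3.
The maximum is 5.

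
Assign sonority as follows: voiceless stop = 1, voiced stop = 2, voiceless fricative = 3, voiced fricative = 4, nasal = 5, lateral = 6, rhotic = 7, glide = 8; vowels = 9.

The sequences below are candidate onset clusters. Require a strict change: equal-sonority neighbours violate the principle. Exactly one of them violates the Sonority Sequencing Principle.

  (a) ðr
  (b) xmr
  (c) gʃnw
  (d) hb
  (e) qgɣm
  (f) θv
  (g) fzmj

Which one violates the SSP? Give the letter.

d

(a) 4-7 → obeys
(b) 3-5-7 → obeys
(c) 2-3-5-8 → obeys
(d) 3-2 → violates
(e) 1-2-4-5 → obeys
(f) 3-4 → obeys
(g) 3-4-5-8 → obeys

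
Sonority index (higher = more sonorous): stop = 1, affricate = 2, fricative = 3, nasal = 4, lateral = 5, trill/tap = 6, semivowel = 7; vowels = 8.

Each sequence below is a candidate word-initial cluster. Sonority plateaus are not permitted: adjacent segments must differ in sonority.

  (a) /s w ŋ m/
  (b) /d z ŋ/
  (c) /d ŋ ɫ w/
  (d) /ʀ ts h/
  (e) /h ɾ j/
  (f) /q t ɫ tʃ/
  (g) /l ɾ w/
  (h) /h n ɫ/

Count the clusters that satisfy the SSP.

(a) 3-7-4-4 → violates
(b) 1-3-4 → obeys
(c) 1-4-5-7 → obeys
(d) 6-2-3 → violates
(e) 3-6-7 → obeys
(f) 1-1-5-2 → violates
(g) 5-6-7 → obeys
(h) 3-4-5 → obeys

5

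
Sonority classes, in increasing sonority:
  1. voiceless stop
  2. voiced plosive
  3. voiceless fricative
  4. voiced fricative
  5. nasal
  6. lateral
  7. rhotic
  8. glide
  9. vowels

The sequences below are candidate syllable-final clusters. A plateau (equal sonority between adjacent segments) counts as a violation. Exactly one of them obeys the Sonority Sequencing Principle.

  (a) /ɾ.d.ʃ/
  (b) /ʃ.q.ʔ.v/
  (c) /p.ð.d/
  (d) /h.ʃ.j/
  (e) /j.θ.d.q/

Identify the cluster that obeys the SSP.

(a) /ɾ.d.ʃ/: profile 7-2-3 — violates.
(b) /ʃ.q.ʔ.v/: profile 3-1-1-4 — violates.
(c) /p.ð.d/: profile 1-4-2 — violates.
(d) /h.ʃ.j/: profile 3-3-8 — violates.
(e) /j.θ.d.q/: profile 8-3-2-1 — obeys.

e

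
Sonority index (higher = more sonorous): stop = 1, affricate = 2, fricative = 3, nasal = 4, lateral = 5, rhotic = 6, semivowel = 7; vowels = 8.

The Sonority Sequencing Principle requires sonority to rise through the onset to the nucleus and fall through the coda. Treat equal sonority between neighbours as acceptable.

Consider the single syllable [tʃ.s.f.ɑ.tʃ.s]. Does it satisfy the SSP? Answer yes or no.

Onset: /tʃ/ is an affricate (sonority 2), /s/ is a fricative (sonority 3), /f/ is a fricative (sonority 3); then the nucleus /ɑ/ (sonority 8).
Onset profile 2-3-3-8 — rises to the nucleus.
Coda: /tʃ/ is an affricate (sonority 2), /s/ is a fricative (sonority 3).
Coda profile 8-2-3 — does not fall throughout.

no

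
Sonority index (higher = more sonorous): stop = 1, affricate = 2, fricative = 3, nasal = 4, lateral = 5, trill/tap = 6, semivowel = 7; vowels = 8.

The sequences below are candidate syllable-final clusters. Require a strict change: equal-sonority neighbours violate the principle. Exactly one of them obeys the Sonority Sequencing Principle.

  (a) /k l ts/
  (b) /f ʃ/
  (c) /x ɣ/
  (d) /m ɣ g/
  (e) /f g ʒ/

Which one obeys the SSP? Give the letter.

d

(a) 1-5-2 → violates
(b) 3-3 → violates
(c) 3-3 → violates
(d) 4-3-1 → obeys
(e) 3-1-3 → violates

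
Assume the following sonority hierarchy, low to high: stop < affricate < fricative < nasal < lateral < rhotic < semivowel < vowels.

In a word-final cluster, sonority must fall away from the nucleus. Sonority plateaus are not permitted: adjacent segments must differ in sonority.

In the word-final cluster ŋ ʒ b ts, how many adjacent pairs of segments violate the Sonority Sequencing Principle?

/ŋ/ — nasal, sonority 4.
/ʒ/ — fricative, sonority 3.
/b/ — stop, sonority 1.
/ts/ — affricate, sonority 2.
/ŋ/→/ʒ/: 4→3 (falls) — ok.
/ʒ/→/b/: 3→1 (falls) — ok.
/b/→/ts/: 1→2 (does not fall) — violation.

1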